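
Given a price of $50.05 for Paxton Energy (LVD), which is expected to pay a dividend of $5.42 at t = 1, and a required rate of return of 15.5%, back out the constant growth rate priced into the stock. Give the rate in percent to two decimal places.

4.67%

From P₀ = D₁/(r − g), the implied growth is g = r − D₁/P₀.
g = 0.155 − 5.42/50.05 = 0.155 − 0.10829 = 0.04671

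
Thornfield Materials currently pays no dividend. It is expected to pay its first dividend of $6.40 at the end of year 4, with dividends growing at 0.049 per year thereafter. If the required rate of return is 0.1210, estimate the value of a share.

$63.10

Deferred-dividend DDM. At t=3 the remaining stream is a growing perpetuity with first payment D_4 = 6.40.
V_3 = D_4/(r−g) = 6.40/(0.121−0.049) = 88.8889
P₀ = V_3/(1+r)^3 = 88.8889/(1+0.121)^3 = 63.1002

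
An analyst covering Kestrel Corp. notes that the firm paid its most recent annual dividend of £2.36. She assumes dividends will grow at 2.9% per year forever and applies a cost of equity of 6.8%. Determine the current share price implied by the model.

Gordon growth model: P₀ = D₁/(r − g). D₁ = 2.36 × (1 + 0.029) = 2.4284.
P₀ = 2.4284 / (0.068 − 0.029) = 2.4284 / 0.039 = 62.2677

£62.27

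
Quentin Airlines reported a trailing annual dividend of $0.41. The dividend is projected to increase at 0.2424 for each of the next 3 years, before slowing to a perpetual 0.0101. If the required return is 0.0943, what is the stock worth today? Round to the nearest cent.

$8.79

Two-stage DDM. Project D₁…D_3 at 0.2424, terminal growth 0.0101, discount at r = 0.0943.
D_1 = 0.5094
D_2 = 0.6329
D_3 = 0.7863
Terminal value at t=3: TV = D_4/(r−g) = 0.7942/(0.0943−0.0101) = 9.4324
P₀ = 0.5094/(1+0.0943)^1 + 0.6329/(1+0.0943)^2 + 0.7863/(1+0.0943)^3 + 9.4324/(1+0.0943)^3 = 8.7920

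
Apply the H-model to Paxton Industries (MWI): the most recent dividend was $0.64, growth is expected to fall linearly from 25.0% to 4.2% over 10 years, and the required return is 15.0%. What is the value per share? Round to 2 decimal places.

H-model: P₀ = D₀[(1+g_L) + H(g_S−g_L)]/(r−g_L), with H = 10/2 = 5.
P₀ = 0.64 × [(1+0.042) + 5×(0.25−0.042)] / (0.15−0.042)
   = 0.64 × 2.0820 / 0.108 = 12.3378

$12.34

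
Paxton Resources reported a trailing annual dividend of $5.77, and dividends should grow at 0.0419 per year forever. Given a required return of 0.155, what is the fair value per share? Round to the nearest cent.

$53.15

Gordon growth model: P₀ = D₁/(r − g). D₁ = 5.77 × (1 + 0.0419) = 6.0118.
P₀ = 6.0118 / (0.155 − 0.0419) = 6.0118 / 0.1131 = 53.1544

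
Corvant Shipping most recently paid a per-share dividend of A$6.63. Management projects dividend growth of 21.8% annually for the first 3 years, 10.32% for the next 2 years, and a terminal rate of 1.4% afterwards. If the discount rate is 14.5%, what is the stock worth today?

A$94.98

Three-stage DDM. Project D₁…D_5; terminal Gordon value at t=5 with g = 0.014; discount at r = 0.145.
D_1 = 8.0753
D_2 = 9.8358
D_3 = 11.9800
D_4 = 13.2163
D_5 = 14.5802
TV_5 = 14.7843/(0.145−0.014) = 112.8575
P₀ = Σ Dₜ/(1+r)ᵗ + TV_5/(1+r)^5 = 94.9796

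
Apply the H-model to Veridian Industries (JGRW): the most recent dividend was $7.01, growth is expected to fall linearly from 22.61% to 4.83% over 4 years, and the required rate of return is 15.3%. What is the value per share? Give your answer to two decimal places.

$94.00

H-model: P₀ = D₀[(1+g_L) + H(g_S−g_L)]/(r−g_L), with H = 4/2 = 2.
P₀ = 7.01 × [(1+0.0483) + 2×(0.2261−0.0483)] / (0.153−0.0483)
   = 7.01 × 1.4039 / 0.1047 = 93.9956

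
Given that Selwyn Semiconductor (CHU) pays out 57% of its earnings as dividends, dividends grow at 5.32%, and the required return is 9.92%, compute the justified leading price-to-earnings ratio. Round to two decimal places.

12.39

Justified leading P/E = b/(r−g) = 0.57/(0.0992−0.0532) = 12.3913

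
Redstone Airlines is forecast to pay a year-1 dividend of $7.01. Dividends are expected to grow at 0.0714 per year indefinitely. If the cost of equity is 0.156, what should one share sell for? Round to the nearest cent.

Gordon growth model: P₀ = D₁/(r − g), with D₁ = 7.01 given directly.
P₀ = 7.0100 / (0.156 − 0.0714) = 7.0100 / 0.0846 = 82.8605

$82.86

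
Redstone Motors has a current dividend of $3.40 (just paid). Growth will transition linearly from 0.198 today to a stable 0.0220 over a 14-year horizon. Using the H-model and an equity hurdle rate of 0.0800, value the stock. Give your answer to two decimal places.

H-model: P₀ = D₀[(1+g_L) + H(g_S−g_L)]/(r−g_L), with H = 14/2 = 7.
P₀ = 3.40 × [(1+0.022) + 7×(0.198−0.022)] / (0.08−0.022)
   = 3.40 × 2.2540 / 0.058 = 132.1310

$132.13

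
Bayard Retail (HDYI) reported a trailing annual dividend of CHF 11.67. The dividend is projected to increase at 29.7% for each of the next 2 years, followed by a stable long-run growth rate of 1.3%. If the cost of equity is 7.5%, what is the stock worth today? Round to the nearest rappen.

Two-stage DDM. Project D₁…D_2 at 0.297, terminal growth 0.013, discount at r = 0.075.
D_1 = 15.1360
D_2 = 19.6314
Terminal value at t=2: TV = D_3/(r−g) = 19.8866/(0.075−0.013) = 320.7514
P₀ = 15.1360/(1+0.075)^1 + 19.6314/(1+0.075)^2 + 320.7514/(1+0.075)^2 = 308.6243

CHF 308.62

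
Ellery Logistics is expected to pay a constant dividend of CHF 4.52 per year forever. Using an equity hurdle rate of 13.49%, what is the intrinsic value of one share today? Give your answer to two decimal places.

CHF 33.51

Zero-growth DDM (perpetuity): P₀ = D/r = 4.52 / 0.1349 = 33.5063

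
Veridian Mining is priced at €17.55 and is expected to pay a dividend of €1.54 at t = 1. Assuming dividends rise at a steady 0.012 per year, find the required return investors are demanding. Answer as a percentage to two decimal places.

Rearranging the constant-growth DDM: r = D₁/P₀ + g.
r = 1.5400 / 17.55 + 0.012 = 0.08775 + 0.012 = 0.09975

9.97%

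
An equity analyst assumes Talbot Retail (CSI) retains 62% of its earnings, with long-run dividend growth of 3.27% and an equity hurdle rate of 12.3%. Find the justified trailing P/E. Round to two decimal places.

4.35

Payout ratio b = 1 − 0.62 = 0.38.
Justified trailing P/E = b(1+g)/(r−g) = 0.38×(1+0.0327)/(0.123−0.0327) = 4.3458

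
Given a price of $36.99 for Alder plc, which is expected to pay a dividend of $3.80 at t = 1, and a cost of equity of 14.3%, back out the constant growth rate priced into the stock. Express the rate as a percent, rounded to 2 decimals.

4.03%

From P₀ = D₁/(r − g), the implied growth is g = r − D₁/P₀.
g = 0.143 − 3.80/36.99 = 0.143 − 0.10273 = 0.04027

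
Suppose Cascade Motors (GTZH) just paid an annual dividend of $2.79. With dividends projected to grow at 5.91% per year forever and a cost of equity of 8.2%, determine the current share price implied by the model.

Gordon growth model: P₀ = D₁/(r − g). D₁ = 2.79 × (1 + 0.0591) = 2.9549.
P₀ = 2.9549 / (0.082 − 0.0591) = 2.9549 / 0.0229 = 129.0345

$129.03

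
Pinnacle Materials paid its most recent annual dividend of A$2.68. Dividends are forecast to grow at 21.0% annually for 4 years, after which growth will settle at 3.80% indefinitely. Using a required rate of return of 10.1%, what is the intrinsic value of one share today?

A$78.06

Two-stage DDM. Project D₁…D_4 at 0.21, terminal growth 0.038, discount at r = 0.101.
D_1 = 3.2428
D_2 = 3.9238
D_3 = 4.7478
D_4 = 5.7448
Terminal value at t=4: TV = D_5/(r−g) = 5.9631/(0.101−0.038) = 94.6527
P₀ = 3.2428/(1+0.101)^1 + 3.9238/(1+0.101)^2 + 4.7478/(1+0.101)^3 + 5.7448/(1+0.101)^4 + 94.6527/(1+0.101)^4 = 78.0637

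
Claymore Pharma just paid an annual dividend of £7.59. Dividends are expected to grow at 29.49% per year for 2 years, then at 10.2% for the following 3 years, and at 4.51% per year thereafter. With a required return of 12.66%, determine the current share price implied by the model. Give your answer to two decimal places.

Three-stage DDM. Project D₁…D_5; terminal Gordon value at t=5 with g = 0.0451; discount at r = 0.1266.
D_1 = 9.8283
D_2 = 12.7267
D_3 = 14.0248
D_4 = 15.4553
D_5 = 17.0317
TV_5 = 17.7999/(0.1266−0.0451) = 218.4033
P₀ = Σ Dₜ/(1+r)ᵗ + TV_5/(1+r)^5 = 167.8777

£167.88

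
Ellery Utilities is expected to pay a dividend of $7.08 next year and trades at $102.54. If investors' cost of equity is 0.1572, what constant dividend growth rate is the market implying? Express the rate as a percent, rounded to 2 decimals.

From P₀ = D₁/(r − g), the implied growth is g = r − D₁/P₀.
g = 0.1572 − 7.08/102.54 = 0.1572 − 0.06905 = 0.08815

8.82%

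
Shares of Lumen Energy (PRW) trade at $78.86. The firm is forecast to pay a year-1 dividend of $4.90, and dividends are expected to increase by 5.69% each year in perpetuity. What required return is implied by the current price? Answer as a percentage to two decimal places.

11.90%

Rearranging the constant-growth DDM: r = D₁/P₀ + g.
r = 4.9000 / 78.86 + 0.0569 = 0.06214 + 0.0569 = 0.11904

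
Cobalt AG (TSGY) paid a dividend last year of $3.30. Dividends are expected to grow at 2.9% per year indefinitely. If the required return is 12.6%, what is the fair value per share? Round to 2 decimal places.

Gordon growth model: P₀ = D₁/(r − g). D₁ = 3.30 × (1 + 0.029) = 3.3957.
P₀ = 3.3957 / (0.126 − 0.029) = 3.3957 / 0.097 = 35.0072

$35.01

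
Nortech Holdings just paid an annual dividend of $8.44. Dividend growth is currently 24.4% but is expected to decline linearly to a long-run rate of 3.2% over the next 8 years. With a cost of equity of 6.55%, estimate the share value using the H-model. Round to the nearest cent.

H-model: P₀ = D₀[(1+g_L) + H(g_S−g_L)]/(r−g_L), with H = 8/2 = 4.
P₀ = 8.44 × [(1+0.032) + 4×(0.244−0.032)] / (0.0655−0.032)
   = 8.44 × 1.8800 / 0.0335 = 473.6478

$473.65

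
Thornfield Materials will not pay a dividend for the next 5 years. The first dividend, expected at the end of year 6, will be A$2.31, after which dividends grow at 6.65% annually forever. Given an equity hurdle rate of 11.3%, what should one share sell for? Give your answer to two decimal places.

Deferred-dividend DDM. At t=5 the remaining stream is a growing perpetuity with first payment D_6 = 2.31.
V_5 = D_6/(r−g) = 2.31/(0.113−0.0665) = 49.6774
P₀ = V_5/(1+r)^5 = 49.6774/(1+0.113)^5 = 29.0859

A$29.09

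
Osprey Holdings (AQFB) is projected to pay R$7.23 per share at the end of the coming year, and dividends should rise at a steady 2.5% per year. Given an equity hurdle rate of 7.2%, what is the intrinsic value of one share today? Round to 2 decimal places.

Gordon growth model: P₀ = D₁/(r − g), with D₁ = 7.23 given directly.
P₀ = 7.2300 / (0.072 − 0.025) = 7.2300 / 0.047 = 153.8298

R$153.83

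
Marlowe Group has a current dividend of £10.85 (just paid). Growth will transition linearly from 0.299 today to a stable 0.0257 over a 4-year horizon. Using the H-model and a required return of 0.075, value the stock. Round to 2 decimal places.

£346.03

H-model: P₀ = D₀[(1+g_L) + H(g_S−g_L)]/(r−g_L), with H = 4/2 = 2.
P₀ = 10.85 × [(1+0.0257) + 2×(0.299−0.0257)] / (0.075−0.0257)
   = 10.85 × 1.5723 / 0.0493 = 346.0336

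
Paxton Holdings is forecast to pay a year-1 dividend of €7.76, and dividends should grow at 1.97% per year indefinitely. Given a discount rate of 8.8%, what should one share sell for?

€113.62

Gordon growth model: P₀ = D₁/(r − g), with D₁ = 7.76 given directly.
P₀ = 7.7600 / (0.088 − 0.0197) = 7.7600 / 0.0683 = 113.6164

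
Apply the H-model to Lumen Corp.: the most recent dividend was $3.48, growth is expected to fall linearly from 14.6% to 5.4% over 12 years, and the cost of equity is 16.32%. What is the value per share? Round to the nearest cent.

H-model: P₀ = D₀[(1+g_L) + H(g_S−g_L)]/(r−g_L), with H = 12/2 = 6.
P₀ = 3.48 × [(1+0.054) + 6×(0.146−0.054)] / (0.1632−0.054)
   = 3.48 × 1.6060 / 0.1092 = 51.1802

$51.18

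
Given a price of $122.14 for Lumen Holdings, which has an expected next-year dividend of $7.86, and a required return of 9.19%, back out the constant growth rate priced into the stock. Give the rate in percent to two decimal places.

2.75%

From P₀ = D₁/(r − g), the implied growth is g = r − D₁/P₀.
g = 0.0919 − 7.86/122.14 = 0.0919 − 0.06435 = 0.02755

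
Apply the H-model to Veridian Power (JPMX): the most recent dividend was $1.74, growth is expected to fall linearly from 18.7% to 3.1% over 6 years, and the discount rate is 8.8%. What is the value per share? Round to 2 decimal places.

$45.76

H-model: P₀ = D₀[(1+g_L) + H(g_S−g_L)]/(r−g_L), with H = 6/2 = 3.
P₀ = 1.74 × [(1+0.031) + 3×(0.187−0.031)] / (0.088−0.031)
   = 1.74 × 1.4990 / 0.057 = 45.7589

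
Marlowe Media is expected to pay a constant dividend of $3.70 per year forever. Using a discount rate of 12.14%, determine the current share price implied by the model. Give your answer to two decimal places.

$30.48

Zero-growth DDM (perpetuity): P₀ = D/r = 3.70 / 0.1214 = 30.4778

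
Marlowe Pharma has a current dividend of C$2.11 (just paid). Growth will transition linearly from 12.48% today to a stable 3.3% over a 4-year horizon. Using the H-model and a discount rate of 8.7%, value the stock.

H-model: P₀ = D₀[(1+g_L) + H(g_S−g_L)]/(r−g_L), with H = 4/2 = 2.
P₀ = 2.11 × [(1+0.033) + 2×(0.1248−0.033)] / (0.087−0.033)
   = 2.11 × 1.2166 / 0.054 = 47.5375

C$47.54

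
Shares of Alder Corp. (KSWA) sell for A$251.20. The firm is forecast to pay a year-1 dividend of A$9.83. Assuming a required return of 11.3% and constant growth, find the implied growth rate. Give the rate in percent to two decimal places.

7.39%

From P₀ = D₁/(r − g), the implied growth is g = r − D₁/P₀.
g = 0.113 − 9.83/251.20 = 0.113 − 0.03913 = 0.07387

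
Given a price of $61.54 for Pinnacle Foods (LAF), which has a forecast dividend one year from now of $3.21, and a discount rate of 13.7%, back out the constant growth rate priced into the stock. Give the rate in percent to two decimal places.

From P₀ = D₁/(r − g), the implied growth is g = r − D₁/P₀.
g = 0.137 − 3.21/61.54 = 0.137 − 0.05216 = 0.08484

8.48%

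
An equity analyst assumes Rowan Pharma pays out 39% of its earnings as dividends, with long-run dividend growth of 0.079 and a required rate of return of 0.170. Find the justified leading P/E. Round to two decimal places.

Justified leading P/E = b/(r−g) = 0.39/(0.17−0.079) = 4.2857

4.29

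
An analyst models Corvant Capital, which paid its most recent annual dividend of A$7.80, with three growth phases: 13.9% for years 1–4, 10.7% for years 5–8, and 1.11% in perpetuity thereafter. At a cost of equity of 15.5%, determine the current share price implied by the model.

Three-stage DDM. Project D₁…D_8; terminal Gordon value at t=8 with g = 0.0111; discount at r = 0.155.
D_1 = 8.8842
D_2 = 10.1191
D_3 = 11.5257
D_4 = 13.1277
D_5 = 14.5324
D_6 = 16.0874
D_7 = 17.8087
D_8 = 19.7142
TV_8 = 19.9331/(0.155−0.0111) = 138.5203
P₀ = Σ Dₜ/(1+r)ᵗ + TV_8/(1+r)^8 = 100.4381

A$100.44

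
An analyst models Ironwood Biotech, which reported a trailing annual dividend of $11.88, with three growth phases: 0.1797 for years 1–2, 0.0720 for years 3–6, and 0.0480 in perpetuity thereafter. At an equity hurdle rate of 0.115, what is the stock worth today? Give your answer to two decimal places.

$251.86

Three-stage DDM. Project D₁…D_6; terminal Gordon value at t=6 with g = 0.048; discount at r = 0.115.
D_1 = 14.0148
D_2 = 16.5333
D_3 = 17.7237
D_4 = 18.9998
D_5 = 20.3678
D_6 = 21.8343
TV_6 = 22.8823/(0.115−0.048) = 341.5271
P₀ = Σ Dₜ/(1+r)ᵗ + TV_6/(1+r)^6 = 251.8646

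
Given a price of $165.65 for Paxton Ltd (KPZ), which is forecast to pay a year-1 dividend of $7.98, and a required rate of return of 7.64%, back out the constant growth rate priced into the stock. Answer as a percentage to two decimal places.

From P₀ = D₁/(r − g), the implied growth is g = r − D₁/P₀.
g = 0.0764 − 7.98/165.65 = 0.0764 − 0.04817 = 0.02823

2.82%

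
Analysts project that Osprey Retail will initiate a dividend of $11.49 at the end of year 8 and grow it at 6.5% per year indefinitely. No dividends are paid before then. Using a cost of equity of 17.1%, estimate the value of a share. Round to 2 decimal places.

Deferred-dividend DDM. At t=7 the remaining stream is a growing perpetuity with first payment D_8 = 11.49.
V_7 = D_8/(r−g) = 11.49/(0.171−0.065) = 108.3962
P₀ = V_7/(1+r)^7 = 108.3962/(1+0.171)^7 = 35.9018

$35.90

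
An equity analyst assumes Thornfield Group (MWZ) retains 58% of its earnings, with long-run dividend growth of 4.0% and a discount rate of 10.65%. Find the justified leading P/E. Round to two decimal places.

Payout ratio b = 1 − 0.58 = 0.42.
Justified leading P/E = b/(r−g) = 0.42/(0.1065−0.04) = 6.3158

6.32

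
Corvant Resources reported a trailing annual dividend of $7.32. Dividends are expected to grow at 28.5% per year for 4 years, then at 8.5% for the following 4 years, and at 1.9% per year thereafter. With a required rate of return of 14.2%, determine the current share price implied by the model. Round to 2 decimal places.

Three-stage DDM. Project D₁…D_8; terminal Gordon value at t=8 with g = 0.019; discount at r = 0.142.
D_1 = 9.4062
D_2 = 12.0870
D_3 = 15.5318
D_4 = 19.9583
D_5 = 21.6548
D_6 = 23.4954
D_7 = 25.4925
D_8 = 27.6594
TV_8 = 28.1849/(0.142−0.019) = 229.1456
P₀ = Σ Dₜ/(1+r)ᵗ + TV_8/(1+r)^8 = 160.2436

$160.24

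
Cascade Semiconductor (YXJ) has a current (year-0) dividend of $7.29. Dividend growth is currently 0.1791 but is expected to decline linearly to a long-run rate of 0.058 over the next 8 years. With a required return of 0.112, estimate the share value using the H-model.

H-model: P₀ = D₀[(1+g_L) + H(g_S−g_L)]/(r−g_L), with H = 8/2 = 4.
P₀ = 7.29 × [(1+0.058) + 4×(0.1791−0.058)] / (0.112−0.058)
   = 7.29 × 1.5424 / 0.054 = 208.2240

$208.22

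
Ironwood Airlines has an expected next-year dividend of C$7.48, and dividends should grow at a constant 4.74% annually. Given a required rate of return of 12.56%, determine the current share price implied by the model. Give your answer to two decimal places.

C$95.65

Gordon growth model: P₀ = D₁/(r − g), with D₁ = 7.48 given directly.
P₀ = 7.4800 / (0.1256 − 0.0474) = 7.4800 / 0.0782 = 95.6522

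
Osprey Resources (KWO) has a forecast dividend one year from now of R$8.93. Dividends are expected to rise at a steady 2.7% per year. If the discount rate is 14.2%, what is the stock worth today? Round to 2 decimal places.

Gordon growth model: P₀ = D₁/(r − g), with D₁ = 8.93 given directly.
P₀ = 8.9300 / (0.142 − 0.027) = 8.9300 / 0.115 = 77.6522

R$77.65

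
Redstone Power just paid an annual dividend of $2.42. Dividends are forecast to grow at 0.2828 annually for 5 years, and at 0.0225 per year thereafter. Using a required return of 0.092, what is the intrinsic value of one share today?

$99.78

Two-stage DDM. Project D₁…D_5 at 0.2828, terminal growth 0.0225, discount at r = 0.092.
D_1 = 3.1044
D_2 = 3.9823
D_3 = 5.1085
D_4 = 6.5532
D_5 = 8.4064
Terminal value at t=5: TV = D_6/(r−g) = 8.5955/(0.092−0.0225) = 123.6769
P₀ = 3.1044/(1+0.092)^1 + 3.9823/(1+0.092)^2 + 5.1085/(1+0.092)^3 + 6.5532/(1+0.092)^4 + 8.4064/(1+0.092)^5 + 123.6769/(1+0.092)^5 = 99.7758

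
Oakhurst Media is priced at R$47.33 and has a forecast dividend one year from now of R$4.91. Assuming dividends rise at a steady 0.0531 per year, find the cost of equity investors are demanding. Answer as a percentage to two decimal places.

15.68%

Rearranging the constant-growth DDM: r = D₁/P₀ + g.
r = 4.9100 / 47.33 + 0.0531 = 0.10374 + 0.0531 = 0.15684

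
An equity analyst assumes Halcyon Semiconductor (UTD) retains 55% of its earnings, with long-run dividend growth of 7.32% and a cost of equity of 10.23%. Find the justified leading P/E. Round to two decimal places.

Payout ratio b = 1 − 0.55 = 0.45.
Justified leading P/E = b/(r−g) = 0.45/(0.1023−0.0732) = 15.4639

15.46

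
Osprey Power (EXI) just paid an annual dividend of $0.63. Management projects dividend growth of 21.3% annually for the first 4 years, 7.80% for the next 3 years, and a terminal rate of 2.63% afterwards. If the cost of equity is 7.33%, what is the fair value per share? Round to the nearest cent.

Three-stage DDM. Project D₁…D_7; terminal Gordon value at t=7 with g = 0.0263; discount at r = 0.0733.
D_1 = 0.7642
D_2 = 0.9270
D_3 = 1.1244
D_4 = 1.3639
D_5 = 1.4703
D_6 = 1.5850
D_7 = 1.7086
TV_7 = 1.7535/(0.0733−0.0263) = 37.3092
P₀ = Σ Dₜ/(1+r)ᵗ + TV_7/(1+r)^7 = 29.3031

$29.30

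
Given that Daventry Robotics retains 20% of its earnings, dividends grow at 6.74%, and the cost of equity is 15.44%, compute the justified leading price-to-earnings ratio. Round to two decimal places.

9.20

Payout ratio b = 1 − 0.20 = 0.80.
Justified leading P/E = b/(r−g) = 0.80/(0.1544−0.0674) = 9.1954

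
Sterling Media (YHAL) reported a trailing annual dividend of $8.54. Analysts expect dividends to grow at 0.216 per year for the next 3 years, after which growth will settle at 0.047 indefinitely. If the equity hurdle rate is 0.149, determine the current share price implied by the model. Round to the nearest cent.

$132.63

Two-stage DDM. Project D₁…D_3 at 0.216, terminal growth 0.047, discount at r = 0.149.
D_1 = 10.3846
D_2 = 12.6277
D_3 = 15.3553
Terminal value at t=3: TV = D_4/(r−g) = 16.0770/(0.149−0.047) = 157.6177
P₀ = 10.3846/(1+0.149)^1 + 12.6277/(1+0.149)^2 + 15.3553/(1+0.149)^3 + 157.6177/(1+0.149)^3 = 132.6328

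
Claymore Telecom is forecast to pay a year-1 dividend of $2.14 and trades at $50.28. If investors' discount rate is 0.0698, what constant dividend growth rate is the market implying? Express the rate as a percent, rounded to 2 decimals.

From P₀ = D₁/(r − g), the implied growth is g = r − D₁/P₀.
g = 0.0698 − 2.14/50.28 = 0.0698 − 0.04256 = 0.02724

2.72%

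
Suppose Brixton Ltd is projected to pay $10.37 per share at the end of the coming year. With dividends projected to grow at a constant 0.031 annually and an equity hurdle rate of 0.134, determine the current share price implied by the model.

Gordon growth model: P₀ = D₁/(r − g), with D₁ = 10.37 given directly.
P₀ = 10.3700 / (0.134 − 0.031) = 10.3700 / 0.103 = 100.6796

$100.68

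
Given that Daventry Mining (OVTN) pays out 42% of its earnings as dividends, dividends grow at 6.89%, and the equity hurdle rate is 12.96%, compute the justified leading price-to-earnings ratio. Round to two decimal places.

Justified leading P/E = b/(r−g) = 0.42/(0.1296−0.0689) = 6.9193

6.92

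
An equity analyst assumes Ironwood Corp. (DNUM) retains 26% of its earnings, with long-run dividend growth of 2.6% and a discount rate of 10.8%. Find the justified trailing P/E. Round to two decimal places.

Payout ratio b = 1 − 0.26 = 0.74.
Justified trailing P/E = b(1+g)/(r−g) = 0.74×(1+0.026)/(0.108−0.026) = 9.2590

9.26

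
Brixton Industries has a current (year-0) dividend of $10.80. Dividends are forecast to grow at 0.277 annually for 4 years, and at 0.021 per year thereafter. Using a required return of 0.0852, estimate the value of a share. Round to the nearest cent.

$395.31

Two-stage DDM. Project D₁…D_4 at 0.277, terminal growth 0.021, discount at r = 0.0852.
D_1 = 13.7916
D_2 = 17.6119
D_3 = 22.4904
D_4 = 28.7202
Terminal value at t=4: TV = D_5/(r−g) = 29.3233/(0.0852−0.021) = 456.7495
P₀ = 13.7916/(1+0.0852)^1 + 17.6119/(1+0.0852)^2 + 22.4904/(1+0.0852)^3 + 28.7202/(1+0.0852)^4 + 456.7495/(1+0.0852)^4 = 395.3062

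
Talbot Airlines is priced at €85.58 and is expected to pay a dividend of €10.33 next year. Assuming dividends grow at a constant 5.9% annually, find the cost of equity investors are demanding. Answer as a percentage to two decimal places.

17.97%

Rearranging the constant-growth DDM: r = D₁/P₀ + g.
r = 10.3300 / 85.58 + 0.059 = 0.12071 + 0.059 = 0.17971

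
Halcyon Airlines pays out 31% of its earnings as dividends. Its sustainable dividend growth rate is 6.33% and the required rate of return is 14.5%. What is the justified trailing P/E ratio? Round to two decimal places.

4.03

Justified trailing P/E = b(1+g)/(r−g) = 0.31×(1+0.0633)/(0.145−0.0633) = 4.0346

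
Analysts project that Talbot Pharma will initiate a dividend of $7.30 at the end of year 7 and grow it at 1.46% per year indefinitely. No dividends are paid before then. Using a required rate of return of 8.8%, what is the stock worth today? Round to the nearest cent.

Deferred-dividend DDM. At t=6 the remaining stream is a growing perpetuity with first payment D_7 = 7.30.
V_6 = D_7/(r−g) = 7.30/(0.088−0.0146) = 99.4550
P₀ = V_6/(1+r)^6 = 99.4550/(1+0.088)^6 = 59.9589

$59.96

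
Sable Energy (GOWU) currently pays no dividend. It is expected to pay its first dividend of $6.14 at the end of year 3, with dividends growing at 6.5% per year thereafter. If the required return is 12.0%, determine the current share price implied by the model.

Deferred-dividend DDM. At t=2 the remaining stream is a growing perpetuity with first payment D_3 = 6.14.
V_2 = D_3/(r−g) = 6.14/(0.12−0.065) = 111.6364
P₀ = V_2/(1+r)^2 = 111.6364/(1+0.12)^2 = 88.9958

$89.00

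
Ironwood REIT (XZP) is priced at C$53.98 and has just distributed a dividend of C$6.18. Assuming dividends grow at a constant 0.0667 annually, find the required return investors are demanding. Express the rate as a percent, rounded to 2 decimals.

18.88%

Rearranging the constant-growth DDM: r = D₁/P₀ + g.
D₁ = 6.18 × (1 + 0.0667) = 6.5922.
r = 6.5922 / 53.98 + 0.0667 = 0.12212 + 0.0667 = 0.18882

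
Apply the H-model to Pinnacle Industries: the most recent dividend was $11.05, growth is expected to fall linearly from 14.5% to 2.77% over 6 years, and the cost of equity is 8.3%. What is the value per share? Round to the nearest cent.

$275.67

H-model: P₀ = D₀[(1+g_L) + H(g_S−g_L)]/(r−g_L), with H = 6/2 = 3.
P₀ = 11.05 × [(1+0.0277) + 3×(0.145−0.0277)] / (0.083−0.0277)
   = 11.05 × 1.3796 / 0.0553 = 275.6705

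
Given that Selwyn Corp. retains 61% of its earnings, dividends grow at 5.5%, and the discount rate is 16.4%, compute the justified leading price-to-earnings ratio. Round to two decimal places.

Payout ratio b = 1 − 0.61 = 0.39.
Justified leading P/E = b/(r−g) = 0.39/(0.164−0.055) = 3.5780

3.58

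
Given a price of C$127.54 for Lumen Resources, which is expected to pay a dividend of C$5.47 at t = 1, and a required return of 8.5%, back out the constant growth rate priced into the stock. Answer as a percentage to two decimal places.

4.21%

From P₀ = D₁/(r − g), the implied growth is g = r − D₁/P₀.
g = 0.085 − 5.47/127.54 = 0.085 − 0.04289 = 0.04211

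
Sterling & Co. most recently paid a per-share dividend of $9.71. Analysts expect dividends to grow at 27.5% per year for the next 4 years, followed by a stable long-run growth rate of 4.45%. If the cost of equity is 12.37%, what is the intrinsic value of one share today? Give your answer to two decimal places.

$266.04

Two-stage DDM. Project D₁…D_4 at 0.275, terminal growth 0.0445, discount at r = 0.1237.
D_1 = 12.3803
D_2 = 15.7848
D_3 = 20.1256
D_4 = 25.6602
Terminal value at t=4: TV = D_5/(r−g) = 26.8021/(0.1237−0.0445) = 338.4100
P₀ = 12.3803/(1+0.1237)^1 + 15.7848/(1+0.1237)^2 + 20.1256/(1+0.1237)^3 + 25.6602/(1+0.1237)^4 + 338.4100/(1+0.1237)^4 = 266.0431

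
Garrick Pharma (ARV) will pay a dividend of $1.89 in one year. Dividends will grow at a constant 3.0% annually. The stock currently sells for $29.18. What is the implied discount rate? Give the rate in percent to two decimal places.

Rearranging the constant-growth DDM: r = D₁/P₀ + g.
r = 1.8900 / 29.18 + 0.03 = 0.06477 + 0.03 = 0.09477

9.48%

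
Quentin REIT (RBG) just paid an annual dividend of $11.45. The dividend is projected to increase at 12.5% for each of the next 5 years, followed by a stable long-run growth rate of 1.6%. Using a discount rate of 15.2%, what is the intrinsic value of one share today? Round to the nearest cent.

Two-stage DDM. Project D₁…D_5 at 0.125, terminal growth 0.016, discount at r = 0.152.
D_1 = 12.8812
D_2 = 14.4914
D_3 = 16.3028
D_4 = 18.3407
D_5 = 20.6333
Terminal value at t=5: TV = D_6/(r−g) = 20.9634/(0.152−0.016) = 154.1427
P₀ = 12.8812/(1+0.152)^1 + 14.4914/(1+0.152)^2 + 16.3028/(1+0.152)^3 + 18.3407/(1+0.152)^4 + 20.6333/(1+0.152)^5 + 154.1427/(1+0.152)^5 = 129.3214

$129.32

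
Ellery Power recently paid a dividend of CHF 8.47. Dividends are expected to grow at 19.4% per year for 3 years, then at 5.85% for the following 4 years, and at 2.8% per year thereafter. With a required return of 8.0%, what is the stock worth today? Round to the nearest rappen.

Three-stage DDM. Project D₁…D_7; terminal Gordon value at t=7 with g = 0.028; discount at r = 0.08.
D_1 = 10.1132
D_2 = 12.0751
D_3 = 14.4177
D_4 = 15.2611
D_5 = 16.1539
D_6 = 17.0989
D_7 = 18.0992
TV_7 = 18.6060/(0.08−0.028) = 357.8076
P₀ = Σ Dₜ/(1+r)ᵗ + TV_7/(1+r)^7 = 283.4865

CHF 283.49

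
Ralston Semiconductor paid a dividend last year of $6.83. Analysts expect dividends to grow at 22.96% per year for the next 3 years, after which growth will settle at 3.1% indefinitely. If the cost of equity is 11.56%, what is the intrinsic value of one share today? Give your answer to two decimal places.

Two-stage DDM. Project D₁…D_3 at 0.2296, terminal growth 0.031, discount at r = 0.1156.
D_1 = 8.3982
D_2 = 10.3264
D_3 = 12.6973
Terminal value at t=3: TV = D_4/(r−g) = 13.0909/(0.1156−0.031) = 154.7393
P₀ = 8.3982/(1+0.1156)^1 + 10.3264/(1+0.1156)^2 + 12.6973/(1+0.1156)^3 + 154.7393/(1+0.1156)^3 = 136.4189

$136.42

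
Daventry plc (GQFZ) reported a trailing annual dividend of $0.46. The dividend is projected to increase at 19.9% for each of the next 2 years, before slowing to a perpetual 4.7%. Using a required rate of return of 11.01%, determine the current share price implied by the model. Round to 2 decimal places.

$9.94

Two-stage DDM. Project D₁…D_2 at 0.199, terminal growth 0.047, discount at r = 0.1101.
D_1 = 0.5515
D_2 = 0.6613
Terminal value at t=2: TV = D_3/(r−g) = 0.6924/(0.1101−0.047) = 10.9727
P₀ = 0.5515/(1+0.1101)^1 + 0.6613/(1+0.1101)^2 + 10.9727/(1+0.1101)^2 = 9.9375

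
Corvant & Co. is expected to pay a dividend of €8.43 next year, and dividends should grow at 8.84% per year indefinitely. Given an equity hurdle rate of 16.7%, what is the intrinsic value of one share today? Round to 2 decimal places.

€107.25

Gordon growth model: P₀ = D₁/(r − g), with D₁ = 8.43 given directly.
P₀ = 8.4300 / (0.167 − 0.0884) = 8.4300 / 0.0786 = 107.2519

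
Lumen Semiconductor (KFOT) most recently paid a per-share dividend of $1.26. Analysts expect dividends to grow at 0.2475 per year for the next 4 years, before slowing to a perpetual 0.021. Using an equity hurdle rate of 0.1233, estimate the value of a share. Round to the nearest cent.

Two-stage DDM. Project D₁…D_4 at 0.2475, terminal growth 0.021, discount at r = 0.1233.
D_1 = 1.5718
D_2 = 1.9609
D_3 = 2.4462
D_4 = 3.0516
Terminal value at t=4: TV = D_5/(r−g) = 3.1157/(0.1233−0.021) = 30.4567
P₀ = 1.5718/(1+0.1233)^1 + 1.9609/(1+0.1233)^2 + 2.4462/(1+0.1233)^3 + 3.0516/(1+0.1233)^4 + 30.4567/(1+0.1233)^4 = 25.7252

$25.73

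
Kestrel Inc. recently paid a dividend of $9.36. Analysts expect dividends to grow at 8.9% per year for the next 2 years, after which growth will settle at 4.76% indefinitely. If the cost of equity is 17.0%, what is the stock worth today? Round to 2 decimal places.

$86.22

Two-stage DDM. Project D₁…D_2 at 0.089, terminal growth 0.0476, discount at r = 0.17.
D_1 = 10.1930
D_2 = 11.1002
Terminal value at t=2: TV = D_3/(r−g) = 11.6286/(0.17−0.0476) = 95.0048
P₀ = 10.1930/(1+0.17)^1 + 11.1002/(1+0.17)^2 + 95.0048/(1+0.17)^2 = 86.2232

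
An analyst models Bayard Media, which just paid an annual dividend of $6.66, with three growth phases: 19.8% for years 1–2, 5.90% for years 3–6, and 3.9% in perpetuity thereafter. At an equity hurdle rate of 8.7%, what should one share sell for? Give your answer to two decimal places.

$203.51

Three-stage DDM. Project D₁…D_6; terminal Gordon value at t=6 with g = 0.039; discount at r = 0.087.
D_1 = 7.9787
D_2 = 9.5585
D_3 = 10.1224
D_4 = 10.7196
D_5 = 11.3521
D_6 = 12.0219
TV_6 = 12.4907/(0.087−0.039) = 260.2232
P₀ = Σ Dₜ/(1+r)ᵗ + TV_6/(1+r)^6 = 203.5072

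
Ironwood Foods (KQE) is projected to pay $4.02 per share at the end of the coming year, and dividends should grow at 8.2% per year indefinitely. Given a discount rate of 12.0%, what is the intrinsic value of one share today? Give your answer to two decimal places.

$105.79

Gordon growth model: P₀ = D₁/(r − g), with D₁ = 4.02 given directly.
P₀ = 4.0200 / (0.12 − 0.082) = 4.0200 / 0.038 = 105.7895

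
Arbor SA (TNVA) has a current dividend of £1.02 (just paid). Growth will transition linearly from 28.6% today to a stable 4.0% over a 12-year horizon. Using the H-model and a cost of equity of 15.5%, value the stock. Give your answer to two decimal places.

H-model: P₀ = D₀[(1+g_L) + H(g_S−g_L)]/(r−g_L), with H = 12/2 = 6.
P₀ = 1.02 × [(1+0.04) + 6×(0.286−0.04)] / (0.155−0.04)
   = 1.02 × 2.5160 / 0.115 = 22.3158

£22.32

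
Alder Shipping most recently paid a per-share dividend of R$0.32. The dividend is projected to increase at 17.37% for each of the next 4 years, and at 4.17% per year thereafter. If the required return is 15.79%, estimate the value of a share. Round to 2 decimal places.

R$4.35

Two-stage DDM. Project D₁…D_4 at 0.1737, terminal growth 0.0417, discount at r = 0.1579.
D_1 = 0.3756
D_2 = 0.4408
D_3 = 0.5174
D_4 = 0.6073
Terminal value at t=4: TV = D_5/(r−g) = 0.6326/(0.1579−0.0417) = 5.4440
P₀ = 0.3756/(1+0.1579)^1 + 0.4408/(1+0.1579)^2 + 0.5174/(1+0.1579)^3 + 0.6073/(1+0.1579)^4 + 5.4440/(1+0.1579)^4 = 4.3528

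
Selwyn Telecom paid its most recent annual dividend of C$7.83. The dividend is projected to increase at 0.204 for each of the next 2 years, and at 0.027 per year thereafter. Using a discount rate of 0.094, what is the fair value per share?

Two-stage DDM. Project D₁…D_2 at 0.204, terminal growth 0.027, discount at r = 0.094.
D_1 = 9.4273
D_2 = 11.3505
Terminal value at t=2: TV = D_3/(r−g) = 11.6570/(0.094−0.027) = 173.9844
P₀ = 9.4273/(1+0.094)^1 + 11.3505/(1+0.094)^2 + 173.9844/(1+0.094)^2 = 163.4714

C$163.47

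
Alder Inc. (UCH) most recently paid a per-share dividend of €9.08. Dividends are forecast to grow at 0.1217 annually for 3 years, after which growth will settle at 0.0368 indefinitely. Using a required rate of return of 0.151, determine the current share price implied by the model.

€102.18

Two-stage DDM. Project D₁…D_3 at 0.1217, terminal growth 0.0368, discount at r = 0.151.
D_1 = 10.1850
D_2 = 11.4246
D_3 = 12.8149
Terminal value at t=3: TV = D_4/(r−g) = 13.2865/(0.151−0.0368) = 116.3442
P₀ = 10.1850/(1+0.151)^1 + 11.4246/(1+0.151)^2 + 12.8149/(1+0.151)^3 + 116.3442/(1+0.151)^3 = 102.1755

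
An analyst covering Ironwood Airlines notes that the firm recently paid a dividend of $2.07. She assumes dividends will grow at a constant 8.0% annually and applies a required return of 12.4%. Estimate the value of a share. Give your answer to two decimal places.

$50.81

Gordon growth model: P₀ = D₁/(r − g). D₁ = 2.07 × (1 + 0.08) = 2.2356.
P₀ = 2.2356 / (0.124 − 0.08) = 2.2356 / 0.044 = 50.8091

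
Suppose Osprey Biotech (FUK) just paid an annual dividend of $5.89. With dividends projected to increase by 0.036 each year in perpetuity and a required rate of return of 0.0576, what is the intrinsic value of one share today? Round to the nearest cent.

$282.50

Gordon growth model: P₀ = D₁/(r − g). D₁ = 5.89 × (1 + 0.036) = 6.1020.
P₀ = 6.1020 / (0.0576 − 0.036) = 6.1020 / 0.0216 = 282.5019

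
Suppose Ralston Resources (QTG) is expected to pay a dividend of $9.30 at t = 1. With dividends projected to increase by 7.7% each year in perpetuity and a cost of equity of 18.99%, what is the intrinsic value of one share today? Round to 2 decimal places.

$82.37

Gordon growth model: P₀ = D₁/(r − g), with D₁ = 9.30 given directly.
P₀ = 9.3000 / (0.1899 − 0.077) = 9.3000 / 0.1129 = 82.3738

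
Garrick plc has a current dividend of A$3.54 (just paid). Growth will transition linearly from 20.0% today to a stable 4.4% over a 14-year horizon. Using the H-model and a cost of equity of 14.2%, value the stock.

A$77.16

H-model: P₀ = D₀[(1+g_L) + H(g_S−g_L)]/(r−g_L), with H = 14/2 = 7.
P₀ = 3.54 × [(1+0.044) + 7×(0.2−0.044)] / (0.142−0.044)
   = 3.54 × 2.1360 / 0.098 = 77.1576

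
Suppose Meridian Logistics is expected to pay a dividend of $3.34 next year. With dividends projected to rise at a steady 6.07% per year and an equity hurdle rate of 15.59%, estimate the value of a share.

$35.08

Gordon growth model: P₀ = D₁/(r − g), with D₁ = 3.34 given directly.
P₀ = 3.3400 / (0.1559 − 0.0607) = 3.3400 / 0.0952 = 35.0840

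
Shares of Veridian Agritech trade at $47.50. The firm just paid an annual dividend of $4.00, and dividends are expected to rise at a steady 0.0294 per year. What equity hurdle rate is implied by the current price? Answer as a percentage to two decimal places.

11.61%

Rearranging the constant-growth DDM: r = D₁/P₀ + g.
D₁ = 4.00 × (1 + 0.0294) = 4.1176.
r = 4.1176 / 47.50 + 0.0294 = 0.08669 + 0.0294 = 0.11609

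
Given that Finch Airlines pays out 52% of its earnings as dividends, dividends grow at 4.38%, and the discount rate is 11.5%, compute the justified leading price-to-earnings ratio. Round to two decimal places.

Justified leading P/E = b/(r−g) = 0.52/(0.115−0.0438) = 7.3034

7.30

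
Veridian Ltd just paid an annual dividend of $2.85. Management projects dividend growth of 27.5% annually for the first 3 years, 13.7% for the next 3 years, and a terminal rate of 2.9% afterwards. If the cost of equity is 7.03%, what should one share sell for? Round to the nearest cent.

Three-stage DDM. Project D₁…D_6; terminal Gordon value at t=6 with g = 0.029; discount at r = 0.0703.
D_1 = 3.6338
D_2 = 4.6330
D_3 = 5.9071
D_4 = 6.7164
D_5 = 7.6365
D_6 = 8.6827
TV_6 = 8.9345/(0.0703−0.029) = 216.3327
P₀ = Σ Dₜ/(1+r)ᵗ + TV_6/(1+r)^6 = 172.4980

$172.50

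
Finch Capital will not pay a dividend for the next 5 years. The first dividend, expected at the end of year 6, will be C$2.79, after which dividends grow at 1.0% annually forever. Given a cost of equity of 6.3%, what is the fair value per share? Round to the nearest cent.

Deferred-dividend DDM. At t=5 the remaining stream is a growing perpetuity with first payment D_6 = 2.79.
V_5 = D_6/(r−g) = 2.79/(0.063−0.01) = 52.6415
P₀ = V_5/(1+r)^5 = 52.6415/(1+0.063)^5 = 38.7848

C$38.78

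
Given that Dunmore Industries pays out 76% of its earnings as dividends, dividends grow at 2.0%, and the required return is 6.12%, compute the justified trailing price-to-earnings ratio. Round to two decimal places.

Justified trailing P/E = b(1+g)/(r−g) = 0.76×(1+0.02)/(0.0612−0.02) = 18.8155

18.82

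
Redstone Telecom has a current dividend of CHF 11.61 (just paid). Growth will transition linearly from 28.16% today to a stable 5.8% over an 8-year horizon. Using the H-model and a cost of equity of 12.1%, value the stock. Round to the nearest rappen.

H-model: P₀ = D₀[(1+g_L) + H(g_S−g_L)]/(r−g_L), with H = 8/2 = 4.
P₀ = 11.61 × [(1+0.058) + 4×(0.2816−0.058)] / (0.121−0.058)
   = 11.61 × 1.9524 / 0.063 = 359.7994

CHF 359.80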